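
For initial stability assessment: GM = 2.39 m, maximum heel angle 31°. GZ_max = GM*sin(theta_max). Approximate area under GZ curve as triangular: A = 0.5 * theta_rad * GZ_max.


Formula: GZ_max = GM * sin(theta); Area = 0.5 * theta_rad * GZ_max
Step 1 — GZ_max = 2.39 * sin(31°) = 2.39 * 0.515038 = 1.230941 m
Step 2 — theta_rad = 31 * pi/180 = 0.541052 rad
Step 3 — Area = 0.5 * 0.541052 * 1.230941 ≈ 0.33300 m·rad (5 s.f.)

0.33300 m·rad


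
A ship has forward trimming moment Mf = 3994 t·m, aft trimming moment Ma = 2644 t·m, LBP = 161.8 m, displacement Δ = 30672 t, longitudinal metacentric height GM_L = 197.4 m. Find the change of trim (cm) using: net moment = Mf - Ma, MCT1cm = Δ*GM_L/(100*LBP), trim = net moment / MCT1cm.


Formula: net trimming moment = Mf - Ma; MCT1cm = Δ*GM_L/(100*LBP); trim = net moment / MCT1cm
Step 1 — net trimming moment = 3994 - 2644 = 1350 t·m
Step 2 — MCT1cm = 30672 * 197.4 / (100 * 161.8) = 374.206 t·m/cm
Step 3 — trim = 1350 / 374.206 ≈ 3.6076 cm (5 s.f.)

3.6076 cm


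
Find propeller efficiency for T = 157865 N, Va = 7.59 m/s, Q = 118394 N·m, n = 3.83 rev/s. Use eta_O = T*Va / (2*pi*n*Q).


Formula: eta = T * Va / (2 * pi * n * Q)
Step 1 — numerator = T * Va = 157865 * 7.59 = 1198195.35
Step 2 — 2 * pi * n = 2 * pi * 3.83 = 24.0646
Step 3 — denominator = 24.0646 * 118394 = 2849104.25
Step 4 — eta = 1198195.35 / 2849104.25 ≈ 0.42055 (5 s.f.)

0.42055


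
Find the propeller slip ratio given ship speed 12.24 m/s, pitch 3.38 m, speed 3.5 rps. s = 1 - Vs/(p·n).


Formula: s = 1 - Vs / (p * n)
Step 1 — p * n = 3.38 * 3.5 = 11.83
Step 2 — Vs / (p*n) = 12.24 / 11.83 = 1.034658 (6 d.p.)
Step 3 — s = 1 - 1.034658 = -0.034658

-0.034658


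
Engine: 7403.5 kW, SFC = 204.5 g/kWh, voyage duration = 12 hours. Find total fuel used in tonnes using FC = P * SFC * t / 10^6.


Formula: FC (tonnes) = P * SFC * t / 1,000,000
Step 1 — P * SFC * t = 7403.5 * 204.5 * 12 = 18168189.0 g
Step 2 — FC (tonnes) = 18168189.0 / 1,000,000 ≈ 18.168 tonnes (5 s.f.)

18.168 tonnes


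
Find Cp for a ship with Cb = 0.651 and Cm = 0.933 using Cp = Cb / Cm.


Formula: Cp = Cb / Cm
Substituting: Cp = 0.651 / 0.933
Result: Cp ≈ 0.69775 (5 s.f.)

0.69775


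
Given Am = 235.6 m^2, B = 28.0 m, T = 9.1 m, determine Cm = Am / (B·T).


Formula: Cm = Am / (B * T)
Step 1 — B * T = 28.0 * 9.1 = 254.8 m^2
Step 2 — Cm = 235.6 / 254.8 ≈ 0.92465 (5 s.f.)

0.92465


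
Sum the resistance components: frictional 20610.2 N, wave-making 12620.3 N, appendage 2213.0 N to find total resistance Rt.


Formula: Rt = Rf + Rw + Ra
Substituting: Rt = 20610.2 + 12620.3 + 2213.0
Result: Rt = 35443.5 N

35443.5 N


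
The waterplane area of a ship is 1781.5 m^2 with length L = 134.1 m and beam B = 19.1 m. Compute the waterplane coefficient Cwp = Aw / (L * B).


Formula: Cwp = Aw / (L * B)
Step 1 — L * B = 134.1 * 19.1 = 2561.31 m^2
Step 2 — Cwp = 1781.5 / 2561.31 ≈ 0.69554 (5 s.f.)

0.69554


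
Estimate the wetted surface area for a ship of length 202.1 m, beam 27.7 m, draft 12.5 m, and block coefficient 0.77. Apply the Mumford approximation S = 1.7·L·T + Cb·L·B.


Formula: S = 1.7*L*T + V/T with V = Cb*L*B*T, i.e. S = L * (1.7*T + Cb*B)
Step 1 — 1.7*T = 1.7 * 12.5 = 21.25 m
Step 2 — Cb*B = 0.77 * 27.7 = 21.329 m
Step 3 — 1.7*T + Cb*B = 21.25 + 21.329 = 42.579 m
Step 4 — S = 202.1 * 42.579 ≈ 8605.2 m^2 (5 s.f.)

8605.2 m^2


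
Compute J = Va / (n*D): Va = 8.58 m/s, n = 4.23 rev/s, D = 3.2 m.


Formula: J = Va / (n * D)
Step 1 — n * D = 4.23 * 3.2 = 13.536
Step 2 — J = 8.58 / 13.536 ≈ 0.63387 (5 s.f.)

0.63387


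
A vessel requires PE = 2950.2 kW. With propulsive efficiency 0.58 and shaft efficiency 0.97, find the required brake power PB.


Formula: PB = PE / (eta_D * eta_S)
Step 1 — combined efficiency = eta_D * eta_S = 0.58 * 0.97 = 0.5626
Step 2 — PB = 2950.2 / 0.5626 ≈ 5243.9 kW (5 s.f.)

5243.9 kW


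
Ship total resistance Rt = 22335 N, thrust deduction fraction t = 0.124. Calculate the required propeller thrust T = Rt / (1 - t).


Formula: T = Rt / (1 - t)
Step 1 — (1 - t) = 1 - 0.124 = 0.876
Step 2 — T = 22335 / 0.876 ≈ 25497 N (5 s.f.)

25497 N


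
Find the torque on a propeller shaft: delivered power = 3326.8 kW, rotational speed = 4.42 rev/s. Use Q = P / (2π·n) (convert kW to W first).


Formula: Q = P_W / (2 * pi * n)
Step 1 — P_W = 3326.8 kW * 1000 = 3326800.0 W
Step 2 — 2 * pi * n = 2 * pi * 4.42 = 27.771679
Step 3 — Q = 3326800.0 / 27.771679 ≈ 119790 N·m (5 s.f.)

119790 N·m


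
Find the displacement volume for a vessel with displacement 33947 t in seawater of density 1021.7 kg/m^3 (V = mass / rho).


Formula: V = mass / rho
Step 1 — convert tonnes to kg: 33947 t * 1000 = 33947000 kg
Step 2 — V = 33947000 / 1021.7 ≈ 33226 m^3 (5 s.f.)

33226 m^3


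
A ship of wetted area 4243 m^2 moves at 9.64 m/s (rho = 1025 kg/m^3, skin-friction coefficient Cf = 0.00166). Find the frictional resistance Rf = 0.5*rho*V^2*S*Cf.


Formula: Rf = 0.5 * rho * V^2 * S * Cf
Step 1 — V^2 = 9.64^2 = 92.9296
Step 2 — 0.5 * rho * V^2 = 0.5 * 1025 * 92.9296 = 47626.42
Step 3 — Rf = 47626.42 * 4243 * 0.00166 ≈ 335450 N (5 s.f.)

335450 N


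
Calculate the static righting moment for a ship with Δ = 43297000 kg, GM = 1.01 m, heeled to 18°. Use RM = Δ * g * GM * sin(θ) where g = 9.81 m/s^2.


Formula: GZ = GM * sin(theta); RM = disp * g * GZ
Step 1 — GZ = 1.01 * sin(18°) = 1.01 * 0.309017 = 0.312107 m
Step 2 — RM = 43297000 * 9.81 * 0.312107 ≈ 132570000 N·m (5 s.f.)

132570000 N·m


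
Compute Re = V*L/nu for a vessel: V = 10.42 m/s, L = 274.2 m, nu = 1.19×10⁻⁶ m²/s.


Formula: Re = V * L / nu
Step 1 — V * L = 10.42 * 274.2 = 2857.164 m^2/s
Step 2 — Re = 2857.164 / 1.19e-6 = 2.40e+09

2.40e+09


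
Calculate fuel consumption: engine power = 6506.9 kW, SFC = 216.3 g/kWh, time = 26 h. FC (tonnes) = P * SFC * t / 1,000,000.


Formula: FC (tonnes) = P * SFC * t / 1,000,000
Step 1 — P * SFC * t = 6506.9 * 216.3 * 26 = 36593504.22 g
Step 2 — FC (tonnes) = 36593504.22 / 1,000,000 ≈ 36.594 tonnes (5 s.f.)

36.594 tonnes


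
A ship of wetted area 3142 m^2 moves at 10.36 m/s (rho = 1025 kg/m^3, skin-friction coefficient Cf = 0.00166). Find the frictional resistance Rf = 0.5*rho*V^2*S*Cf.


Formula: Rf = 0.5 * rho * V^2 * S * Cf
Step 1 — V^2 = 10.36^2 = 107.3296
Step 2 — 0.5 * rho * V^2 = 0.5 * 1025 * 107.3296 = 55006.42
Step 3 — Rf = 55006.42 * 3142 * 0.00166 ≈ 286900 N (5 s.f.)

286900 N


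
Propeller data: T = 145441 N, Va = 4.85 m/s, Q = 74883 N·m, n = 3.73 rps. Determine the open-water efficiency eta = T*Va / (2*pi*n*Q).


Formula: eta = T * Va / (2 * pi * n * Q)
Step 1 — numerator = T * Va = 145441 * 4.85 = 705388.85
Step 2 — 2 * pi * n = 2 * pi * 3.73 = 23.436281
Step 3 — denominator = 23.436281 * 74883 = 1754979.03
Step 4 — eta = 705388.85 / 1754979.03 ≈ 0.40194 (5 s.f.)

0.40194


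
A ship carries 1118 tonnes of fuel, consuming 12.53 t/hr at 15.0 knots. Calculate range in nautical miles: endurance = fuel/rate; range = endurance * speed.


Formula: endurance = fuel / rate; range = endurance * speed
Step 1 — endurance = 1118 / 12.53 = 89.2259 hours
Step 2 — range = 89.2259 * 15.0 ≈ 1338.4 nautical miles (5 s.f.)

1338.4 NM


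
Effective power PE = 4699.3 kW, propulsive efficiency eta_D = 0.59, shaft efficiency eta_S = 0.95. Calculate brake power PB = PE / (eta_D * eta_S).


Formula: PB = PE / (eta_D * eta_S)
Step 1 — combined efficiency = eta_D * eta_S = 0.59 * 0.95 = 0.5605
Step 2 — PB = 4699.3 / 0.5605 ≈ 8384.1 kW (5 s.f.)

8384.1 kW


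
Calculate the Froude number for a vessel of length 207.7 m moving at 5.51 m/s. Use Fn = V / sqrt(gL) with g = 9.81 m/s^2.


Formula: Fn = V / sqrt(g * L)
Step 1 — g * L = 9.81 * 207.7 = 2037.537
Step 2 — sqrt(g * L) = sqrt(2037.537) = 45.139085
Step 3 — Fn = 5.51 / 45.139085 ≈ 0.12207 (5 s.f.)

0.12207


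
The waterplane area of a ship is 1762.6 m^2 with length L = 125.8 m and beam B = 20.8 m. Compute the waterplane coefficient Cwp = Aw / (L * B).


Formula: Cwp = Aw / (L * B)
Step 1 — L * B = 125.8 * 20.8 = 2616.64 m^2
Step 2 — Cwp = 1762.6 / 2616.64 ≈ 0.67361 (5 s.f.)

0.67361


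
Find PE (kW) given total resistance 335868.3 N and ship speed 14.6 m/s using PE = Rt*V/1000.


Formula: PE = Rt * V / 1000 (kW)
Step 1 — PE (W) = 335868.3 * 14.6 = 4903677.18 W
Step 2 — PE (kW) = 4903677.18 / 1000 ≈ 4903.7 kW (5 s.f.)

4903.7 kW


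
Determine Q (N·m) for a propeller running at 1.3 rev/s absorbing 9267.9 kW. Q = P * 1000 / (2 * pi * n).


Formula: Q = P_W / (2 * pi * n)
Step 1 — P_W = 9267.9 kW * 1000 = 9267900.0 W
Step 2 — 2 * pi * n = 2 * pi * 1.3 = 8.168141
Step 3 — Q = 9267900.0 / 8.168141 ≈ 1134600 N·m (5 s.f.)

1134600 N·m


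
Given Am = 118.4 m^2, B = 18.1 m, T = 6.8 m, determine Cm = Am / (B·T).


Formula: Cm = Am / (B * T)
Step 1 — B * T = 18.1 * 6.8 = 123.08 m^2
Step 2 — Cm = 118.4 / 123.08 ≈ 0.96198 (5 s.f.)

0.96198


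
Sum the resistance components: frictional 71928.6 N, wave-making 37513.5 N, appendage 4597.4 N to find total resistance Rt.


Formula: Rt = Rf + Rw + Ra
Substituting: Rt = 71928.6 + 37513.5 + 4597.4
Result: Rt = 114039.5 N

114039.5 N


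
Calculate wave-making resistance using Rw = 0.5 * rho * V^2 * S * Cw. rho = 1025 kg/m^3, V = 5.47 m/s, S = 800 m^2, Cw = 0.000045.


Formula: Rw = 0.5 * rho * V^2 * S * Cw
Step 1 — V^2 = 5.47^2 = 29.9209
Step 2 — 0.5 * rho * V^2 = 0.5 * 1025 * 29.9209 = 15334.46125
Step 3 — Rw = 15334.46125 * 800 * 0.000045 ≈ 552.04 N (5 s.f.)

552.04 N


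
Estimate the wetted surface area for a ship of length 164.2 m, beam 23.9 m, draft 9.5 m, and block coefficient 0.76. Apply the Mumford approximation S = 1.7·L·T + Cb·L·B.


Formula: S = 1.7*L*T + V/T with V = Cb*L*B*T, i.e. S = L * (1.7*T + Cb*B)
Step 1 — 1.7*T = 1.7 * 9.5 = 16.15 m
Step 2 — Cb*B = 0.76 * 23.9 = 18.164 m
Step 3 — 1.7*T + Cb*B = 16.15 + 18.164 = 34.314 m
Step 4 — S = 164.2 * 34.314 ≈ 5634.4 m^2 (5 s.f.)

5634.4 m^2


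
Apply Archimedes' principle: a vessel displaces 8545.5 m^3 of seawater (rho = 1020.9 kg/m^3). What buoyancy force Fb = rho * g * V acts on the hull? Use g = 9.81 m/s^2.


Formula: Fb = rho * g * V
Substituting: Fb = 1020.9 * 9.81 * 8545.5
Intermediate: 1020.9 * 9.81 = 10015.029
Result: Fb = 10015.029 * 8545.5 ≈ 85583000 N (5 s.f.)

85583000 N


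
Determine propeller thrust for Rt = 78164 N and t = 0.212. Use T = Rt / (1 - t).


Formula: T = Rt / (1 - t)
Step 1 — (1 - t) = 1 - 0.212 = 0.788
Step 2 — T = 78164 / 0.788 ≈ 99193 N (5 s.f.)

99193 N


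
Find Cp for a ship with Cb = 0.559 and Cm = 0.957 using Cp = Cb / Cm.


Formula: Cp = Cb / Cm
Substituting: Cp = 0.559 / 0.957
Result: Cp ≈ 0.58412 (5 s.f.)

0.58412


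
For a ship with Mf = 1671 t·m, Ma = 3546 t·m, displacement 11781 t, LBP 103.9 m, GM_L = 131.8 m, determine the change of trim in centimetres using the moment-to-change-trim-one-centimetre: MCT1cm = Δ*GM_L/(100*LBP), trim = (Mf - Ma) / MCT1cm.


Formula: net trimming moment = Mf - Ma; MCT1cm = Δ*GM_L/(100*LBP); trim = net moment / MCT1cm
Step 1 — net trimming moment = 1671 - 3546 = -1875 t·m
Step 2 — MCT1cm = 11781 * 131.8 / (100 * 103.9) = 149.4452 t·m/cm
Step 3 — trim = -1875 / 149.4452 ≈ -12.546 cm (5 s.f.)

-12.546 cm


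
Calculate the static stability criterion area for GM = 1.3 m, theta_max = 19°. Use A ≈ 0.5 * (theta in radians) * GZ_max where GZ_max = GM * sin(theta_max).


Formula: GZ_max = GM * sin(theta); Area = 0.5 * theta_rad * GZ_max
Step 1 — GZ_max = 1.3 * sin(19°) = 1.3 * 0.325568 = 0.423238 m
Step 2 — theta_rad = 19 * pi/180 = 0.331613 rad
Step 3 — Area = 0.5 * 0.331613 * 0.423238 ≈ 0.070176 m·rad (5 s.f.)

0.070176 m·rad


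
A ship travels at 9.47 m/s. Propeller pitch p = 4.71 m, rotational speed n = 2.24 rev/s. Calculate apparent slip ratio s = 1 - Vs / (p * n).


Formula: s = 1 - Vs / (p * n)
Step 1 — p * n = 4.71 * 2.24 = 10.5504
Step 2 — Vs / (p*n) = 9.47 / 10.5504 = 0.897596 (6 d.p.)
Step 3 — s = 1 - 0.897596 = 0.102404

0.102404


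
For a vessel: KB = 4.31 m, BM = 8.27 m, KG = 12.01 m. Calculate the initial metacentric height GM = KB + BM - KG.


Formula: GM = KB + BM - KG
Step 1 — KM = KB + BM = 4.31 + 8.27 = 12.58 m
Step 2 — GM = KM - KG = 12.58 - 12.01 = 0.57 m

0.57 m


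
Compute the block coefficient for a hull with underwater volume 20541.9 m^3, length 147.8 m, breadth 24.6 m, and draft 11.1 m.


Formula: Cb = V / (L * B * T)
Step 1 — L * B * T = 147.8 * 24.6 * 11.1 = 40358.268 m^3
Step 2 — Cb = 20541.9 / 40358.268 ≈ 0.50899 (5 s.f.)

0.50899


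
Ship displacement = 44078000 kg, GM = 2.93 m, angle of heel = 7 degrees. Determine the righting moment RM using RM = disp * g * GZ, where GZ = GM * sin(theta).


Formula: GZ = GM * sin(theta); RM = disp * g * GZ
Step 1 — GZ = 2.93 * sin(7°) = 2.93 * 0.121869 = 0.357076 m
Step 2 — RM = 44078000 * 9.81 * 0.357076 ≈ 154400000 N·m (5 s.f.)

154400000 N·m


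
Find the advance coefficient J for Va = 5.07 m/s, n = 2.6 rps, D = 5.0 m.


Formula: J = Va / (n * D)
Step 1 — n * D = 2.6 * 5.0 = 13.0
Step 2 — J = 5.07 / 13.0 ≈ 0.39000 (5 s.f.)

0.39000


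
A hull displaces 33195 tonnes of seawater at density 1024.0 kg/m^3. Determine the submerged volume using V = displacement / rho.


Formula: V = mass / rho
Step 1 — convert tonnes to kg: 33195 t * 1000 = 33195000 kg
Step 2 — V = 33195000 / 1024.0 ≈ 32417 m^3 (5 s.f.)

32417 m^3


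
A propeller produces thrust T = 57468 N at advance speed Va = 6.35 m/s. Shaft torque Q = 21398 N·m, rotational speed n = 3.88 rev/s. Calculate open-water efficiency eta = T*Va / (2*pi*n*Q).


Formula: eta = T * Va / (2 * pi * n * Q)
Step 1 — numerator = T * Va = 57468 * 6.35 = 364921.8
Step 2 — 2 * pi * n = 2 * pi * 3.88 = 24.378759
Step 3 — denominator = 24.378759 * 21398 = 521656.69
Step 4 — eta = 364921.8 / 521656.69 ≈ 0.69954 (5 s.f.)

0.69954


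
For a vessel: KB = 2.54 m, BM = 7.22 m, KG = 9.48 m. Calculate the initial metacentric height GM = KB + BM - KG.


Formula: GM = KB + BM - KG
Step 1 — KM = KB + BM = 2.54 + 7.22 = 9.76 m
Step 2 — GM = KM - KG = 9.76 - 9.48 = 0.28 m

0.28 m


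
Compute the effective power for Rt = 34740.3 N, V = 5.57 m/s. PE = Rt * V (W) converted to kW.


Formula: PE = Rt * V / 1000 (kW)
Step 1 — PE (W) = 34740.3 * 5.57 = 193503.471 W
Step 2 — PE (kW) = 193503.471 / 1000 ≈ 193.50 kW (5 s.f.)

193.50 kW


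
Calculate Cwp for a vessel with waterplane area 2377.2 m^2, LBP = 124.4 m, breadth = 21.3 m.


Formula: Cwp = Aw / (L * B)
Step 1 — L * B = 124.4 * 21.3 = 2649.72 m^2
Step 2 — Cwp = 2377.2 / 2649.72 ≈ 0.89715 (5 s.f.)

0.89715


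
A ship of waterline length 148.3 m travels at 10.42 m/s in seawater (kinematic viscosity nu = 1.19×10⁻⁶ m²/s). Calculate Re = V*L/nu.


Formula: Re = V * L / nu
Step 1 — V * L = 10.42 * 148.3 = 1545.286 m^2/s
Step 2 — Re = 1545.286 / 1.19e-6 = 1.30e+09

1.30e+09


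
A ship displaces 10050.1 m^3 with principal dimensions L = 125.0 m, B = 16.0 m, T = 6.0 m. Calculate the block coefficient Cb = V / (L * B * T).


Formula: Cb = V / (L * B * T)
Step 1 — L * B * T = 125.0 * 16.0 * 6.0 = 12000.0 m^3
Step 2 — Cb = 10050.1 / 12000.0 ≈ 0.83751 (5 s.f.)

0.83751


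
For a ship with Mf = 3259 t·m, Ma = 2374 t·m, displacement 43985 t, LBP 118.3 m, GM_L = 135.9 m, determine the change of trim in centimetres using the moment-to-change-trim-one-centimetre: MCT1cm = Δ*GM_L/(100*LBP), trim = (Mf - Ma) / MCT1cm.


Formula: net trimming moment = Mf - Ma; MCT1cm = Δ*GM_L/(100*LBP); trim = net moment / MCT1cm
Step 1 — net trimming moment = 3259 - 2374 = 885 t·m
Step 2 — MCT1cm = 43985 * 135.9 / (100 * 118.3) = 505.2884 t·m/cm
Step 3 — trim = 885 / 505.2884 ≈ 1.7515 cm (5 s.f.)

1.7515 cm


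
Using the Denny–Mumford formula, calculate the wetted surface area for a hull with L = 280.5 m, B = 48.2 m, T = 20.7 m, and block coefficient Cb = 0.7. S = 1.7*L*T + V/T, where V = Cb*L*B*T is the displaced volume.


Formula: S = 1.7*L*T + V/T with V = Cb*L*B*T, i.e. S = L * (1.7*T + Cb*B)
Step 1 — 1.7*T = 1.7 * 20.7 = 35.19 m
Step 2 — Cb*B = 0.7 * 48.2 = 33.74 m
Step 3 — 1.7*T + Cb*B = 35.19 + 33.74 = 68.93 m
Step 4 — S = 280.5 * 68.93 ≈ 19335 m^2 (5 s.f.)

19335 m^2


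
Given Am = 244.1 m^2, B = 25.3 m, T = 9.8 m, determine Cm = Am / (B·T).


Formula: Cm = Am / (B * T)
Step 1 — B * T = 25.3 * 9.8 = 247.94 m^2
Step 2 — Cm = 244.1 / 247.94 ≈ 0.98451 (5 s.f.)

0.98451


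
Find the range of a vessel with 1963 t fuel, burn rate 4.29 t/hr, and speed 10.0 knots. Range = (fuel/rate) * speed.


Formula: endurance = fuel / rate; range = endurance * speed
Step 1 — endurance = 1963 / 4.29 = 457.5758 hours
Step 2 — range = 457.5758 * 10.0 ≈ 4575.8 nautical miles (5 s.f.)

4575.8 NM


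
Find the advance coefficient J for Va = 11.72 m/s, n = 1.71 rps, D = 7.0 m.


Formula: J = Va / (n * D)
Step 1 — n * D = 1.71 * 7.0 = 11.97
Step 2 — J = 11.72 / 11.97 ≈ 0.97911 (5 s.f.)

0.97911


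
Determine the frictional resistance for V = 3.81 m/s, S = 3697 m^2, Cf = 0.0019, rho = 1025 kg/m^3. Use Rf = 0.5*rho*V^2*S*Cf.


Formula: Rf = 0.5 * rho * V^2 * S * Cf
Step 1 — V^2 = 3.81^2 = 14.5161
Step 2 — 0.5 * rho * V^2 = 0.5 * 1025 * 14.5161 = 7439.50125
Step 3 — Rf = 7439.50125 * 3697 * 0.0019 ≈ 52257 N (5 s.f.)

52257 N


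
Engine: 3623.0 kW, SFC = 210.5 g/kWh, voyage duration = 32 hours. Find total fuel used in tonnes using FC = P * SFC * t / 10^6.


Formula: FC (tonnes) = P * SFC * t / 1,000,000
Step 1 — P * SFC * t = 3623.0 * 210.5 * 32 = 24404528.0 g
Step 2 — FC (tonnes) = 24404528.0 / 1,000,000 ≈ 24.405 tonnes (5 s.f.)

24.405 tonnes


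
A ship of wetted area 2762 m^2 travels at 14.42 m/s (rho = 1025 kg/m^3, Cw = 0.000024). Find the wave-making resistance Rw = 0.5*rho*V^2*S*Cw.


Formula: Rw = 0.5 * rho * V^2 * S * Cw
Step 1 — V^2 = 14.42^2 = 207.9364
Step 2 — 0.5 * rho * V^2 = 0.5 * 1025 * 207.9364 = 106567.405
Step 3 — Rw = 106567.405 * 2762 * 0.000024 ≈ 7064.1 N (5 s.f.)

7064.1 N


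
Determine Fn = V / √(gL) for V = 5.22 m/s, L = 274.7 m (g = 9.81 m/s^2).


Formula: Fn = V / sqrt(g * L)
Step 1 — g * L = 9.81 * 274.7 = 2694.807
Step 2 — sqrt(g * L) = sqrt(2694.807) = 51.911531
Step 3 — Fn = 5.22 / 51.911531 ≈ 0.10056 (5 s.f.)

0.10056


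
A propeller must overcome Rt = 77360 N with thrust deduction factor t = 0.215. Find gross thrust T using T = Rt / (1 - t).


Formula: T = Rt / (1 - t)
Step 1 — (1 - t) = 1 - 0.215 = 0.785
Step 2 — T = 77360 / 0.785 ≈ 98548 N (5 s.f.)

98548 N


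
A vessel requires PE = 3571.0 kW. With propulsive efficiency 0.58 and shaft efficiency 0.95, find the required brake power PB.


Formula: PB = PE / (eta_D * eta_S)
Step 1 — combined efficiency = eta_D * eta_S = 0.58 * 0.95 = 0.551
Step 2 — PB = 3571.0 / 0.551 ≈ 6480.9 kW (5 s.f.)

6480.9 kW


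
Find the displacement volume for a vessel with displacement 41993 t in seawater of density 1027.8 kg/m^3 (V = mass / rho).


Formula: V = mass / rho
Step 1 — convert tonnes to kg: 41993 t * 1000 = 41993000 kg
Step 2 — V = 41993000 / 1027.8 ≈ 40857 m^3 (5 s.f.)

40857 m^3


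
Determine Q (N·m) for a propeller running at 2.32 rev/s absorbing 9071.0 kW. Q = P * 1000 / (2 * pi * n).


Formula: Q = P_W / (2 * pi * n)
Step 1 — P_W = 9071.0 kW * 1000 = 9071000.0 W
Step 2 — 2 * pi * n = 2 * pi * 2.32 = 14.57699
Step 3 — Q = 9071000.0 / 14.57699 ≈ 622280 N·m (5 s.f.)

622280 N·m


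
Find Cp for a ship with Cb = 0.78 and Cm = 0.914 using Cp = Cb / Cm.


Formula: Cp = Cb / Cm
Substituting: Cp = 0.78 / 0.914
Result: Cp ≈ 0.85339 (5 s.f.)

0.85339


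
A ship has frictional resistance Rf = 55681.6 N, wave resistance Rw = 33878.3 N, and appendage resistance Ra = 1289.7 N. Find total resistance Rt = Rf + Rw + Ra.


Formula: Rt = Rf + Rw + Ra
Substituting: Rt = 55681.6 + 33878.3 + 1289.7
Result: Rt = 90849.6 N

90849.6 N


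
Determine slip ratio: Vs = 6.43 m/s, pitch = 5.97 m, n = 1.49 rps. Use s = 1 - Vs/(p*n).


Formula: s = 1 - Vs / (p * n)
Step 1 — p * n = 5.97 * 1.49 = 8.8953
Step 2 — Vs / (p*n) = 6.43 / 8.8953 = 0.722854 (6 d.p.)
Step 3 — s = 1 - 0.722854 = 0.277146

0.277146


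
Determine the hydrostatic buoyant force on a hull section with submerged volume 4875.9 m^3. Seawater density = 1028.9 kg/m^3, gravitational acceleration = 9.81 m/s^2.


Formula: Fb = rho * g * V
Substituting: Fb = 1028.9 * 9.81 * 4875.9
Intermediate: 1028.9 * 9.81 = 10093.509
Result: Fb = 10093.509 * 4875.9 ≈ 49215000 N (5 s.f.)

49215000 N


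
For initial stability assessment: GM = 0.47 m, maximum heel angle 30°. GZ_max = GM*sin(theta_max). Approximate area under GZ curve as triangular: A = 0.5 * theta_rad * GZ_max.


Formula: GZ_max = GM * sin(theta); Area = 0.5 * theta_rad * GZ_max
Step 1 — GZ_max = 0.47 * sin(30°) = 0.47 * 0.5 = 0.235 m
Step 2 — theta_rad = 30 * pi/180 = 0.523599 rad
Step 3 — Area = 0.5 * 0.523599 * 0.235 ≈ 0.061523 m·rad (5 s.f.)

0.061523 m·rad


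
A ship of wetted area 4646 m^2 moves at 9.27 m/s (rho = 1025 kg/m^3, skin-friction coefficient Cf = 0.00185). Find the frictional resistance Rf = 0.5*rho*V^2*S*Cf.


Formula: Rf = 0.5 * rho * V^2 * S * Cf
Step 1 — V^2 = 9.27^2 = 85.9329
Step 2 — 0.5 * rho * V^2 = 0.5 * 1025 * 85.9329 = 44040.61125
Step 3 — Rf = 44040.61125 * 4646 * 0.00185 ≈ 378530 N (5 s.f.)

378530 N


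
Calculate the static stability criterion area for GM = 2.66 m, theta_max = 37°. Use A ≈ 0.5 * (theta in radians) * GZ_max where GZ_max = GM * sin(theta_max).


Formula: GZ_max = GM * sin(theta); Area = 0.5 * theta_rad * GZ_max
Step 1 — GZ_max = 2.66 * sin(37°) = 2.66 * 0.601815 = 1.600828 m
Step 2 — theta_rad = 37 * pi/180 = 0.645772 rad
Step 3 — Area = 0.5 * 0.645772 * 1.600828 ≈ 0.51688 m·rad (5 s.f.)

0.51688 m·rad


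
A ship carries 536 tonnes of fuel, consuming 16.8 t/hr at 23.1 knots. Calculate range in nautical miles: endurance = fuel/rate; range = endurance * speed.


Formula: endurance = fuel / rate; range = endurance * speed
Step 1 — endurance = 536 / 16.8 = 31.9048 hours
Step 2 — range = 31.9048 * 23.1 ≈ 737.00 nautical miles (5 s.f.)

737.00 NM


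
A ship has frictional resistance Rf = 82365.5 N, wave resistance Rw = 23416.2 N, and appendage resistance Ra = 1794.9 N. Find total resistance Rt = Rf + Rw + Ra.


Formula: Rt = Rf + Rw + Ra
Substituting: Rt = 82365.5 + 23416.2 + 1794.9
Result: Rt = 107576.6 N

107576.6 N


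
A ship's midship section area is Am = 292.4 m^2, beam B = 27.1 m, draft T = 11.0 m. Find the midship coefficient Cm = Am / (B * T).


Formula: Cm = Am / (B * T)
Step 1 — B * T = 27.1 * 11.0 = 298.1 m^2
Step 2 — Cm = 292.4 / 298.1 ≈ 0.98088 (5 s.f.)

0.98088


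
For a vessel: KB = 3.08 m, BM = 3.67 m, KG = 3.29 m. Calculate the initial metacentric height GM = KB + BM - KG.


Formula: GM = KB + BM - KG
Step 1 — KM = KB + BM = 3.08 + 3.67 = 6.75 m
Step 2 — GM = KM - KG = 6.75 - 3.29 = 3.46 m

3.46 m


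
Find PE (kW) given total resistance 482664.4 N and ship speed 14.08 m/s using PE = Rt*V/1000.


Formula: PE = Rt * V / 1000 (kW)
Step 1 — PE (W) = 482664.4 * 14.08 = 6795914.752 W
Step 2 — PE (kW) = 6795914.752 / 1000 ≈ 6795.9 kW (5 s.f.)

6795.9 kW


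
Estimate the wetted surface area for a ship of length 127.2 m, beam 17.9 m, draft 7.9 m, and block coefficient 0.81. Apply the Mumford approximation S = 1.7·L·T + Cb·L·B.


Formula: S = 1.7*L*T + V/T with V = Cb*L*B*T, i.e. S = L * (1.7*T + Cb*B)
Step 1 — 1.7*T = 1.7 * 7.9 = 13.43 m
Step 2 — Cb*B = 0.81 * 17.9 = 14.499 m
Step 3 — 1.7*T + Cb*B = 13.43 + 14.499 = 27.929 m
Step 4 — S = 127.2 * 27.929 ≈ 3552.6 m^2 (5 s.f.)

3552.6 m^2


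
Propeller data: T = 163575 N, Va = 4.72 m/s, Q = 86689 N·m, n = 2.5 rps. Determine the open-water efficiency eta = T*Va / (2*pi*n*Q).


Formula: eta = T * Va / (2 * pi * n * Q)
Step 1 — numerator = T * Va = 163575 * 4.72 = 772074.0
Step 2 — 2 * pi * n = 2 * pi * 2.5 = 15.707963
Step 3 — denominator = 15.707963 * 86689 = 1361707.6
Step 4 — eta = 772074.0 / 1361707.6 ≈ 0.56699 (5 s.f.)

0.56699


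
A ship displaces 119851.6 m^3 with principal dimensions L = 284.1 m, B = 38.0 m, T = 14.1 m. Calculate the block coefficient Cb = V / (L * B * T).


Formula: Cb = V / (L * B * T)
Step 1 — L * B * T = 284.1 * 38.0 * 14.1 = 152220.78 m^3
Step 2 — Cb = 119851.6 / 152220.78 ≈ 0.78735 (5 s.f.)

0.78735


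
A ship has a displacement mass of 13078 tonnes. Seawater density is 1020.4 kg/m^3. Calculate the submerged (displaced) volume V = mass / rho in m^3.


Formula: V = mass / rho
Step 1 — convert tonnes to kg: 13078 t * 1000 = 13078000 kg
Step 2 — V = 13078000 / 1020.4 ≈ 12817 m^3 (5 s.f.)

12817 m^3


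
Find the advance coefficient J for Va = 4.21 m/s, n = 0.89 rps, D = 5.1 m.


Formula: J = Va / (n * D)
Step 1 — n * D = 0.89 * 5.1 = 4.539
Step 2 — J = 4.21 / 4.539 ≈ 0.92752 (5 s.f.)

0.92752


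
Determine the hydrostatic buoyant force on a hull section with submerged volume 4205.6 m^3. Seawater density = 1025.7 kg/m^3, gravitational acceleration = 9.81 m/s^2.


Formula: Fb = rho * g * V
Substituting: Fb = 1025.7 * 9.81 * 4205.6
Intermediate: 1025.7 * 9.81 = 10062.117
Result: Fb = 10062.117 * 4205.6 ≈ 42317000 N (5 s.f.)

42317000 N


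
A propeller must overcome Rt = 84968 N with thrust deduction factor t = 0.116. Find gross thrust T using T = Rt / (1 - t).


Formula: T = Rt / (1 - t)
Step 1 — (1 - t) = 1 - 0.116 = 0.884
Step 2 — T = 84968 / 0.884 ≈ 96118 N (5 s.f.)

96118 N


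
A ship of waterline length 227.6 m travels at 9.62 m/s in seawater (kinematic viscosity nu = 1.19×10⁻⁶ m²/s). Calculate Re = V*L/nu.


Formula: Re = V * L / nu
Step 1 — V * L = 9.62 * 227.6 = 2189.512 m^2/s
Step 2 — Re = 2189.512 / 1.19e-6 = 1.84e+09

1.84e+09


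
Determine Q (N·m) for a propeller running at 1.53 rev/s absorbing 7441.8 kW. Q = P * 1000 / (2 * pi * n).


Formula: Q = P_W / (2 * pi * n)
Step 1 — P_W = 7441.8 kW * 1000 = 7441800.0 W
Step 2 — 2 * pi * n = 2 * pi * 1.53 = 9.613274
Step 3 — Q = 7441800.0 / 9.613274 ≈ 774120 N·m (5 s.f.)

774120 N·m


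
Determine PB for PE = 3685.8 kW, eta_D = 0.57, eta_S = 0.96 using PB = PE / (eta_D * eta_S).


Formula: PB = PE / (eta_D * eta_S)
Step 1 — combined efficiency = eta_D * eta_S = 0.57 * 0.96 = 0.5472
Step 2 — PB = 3685.8 / 0.5472 ≈ 6735.7 kW (5 s.f.)

6735.7 kW


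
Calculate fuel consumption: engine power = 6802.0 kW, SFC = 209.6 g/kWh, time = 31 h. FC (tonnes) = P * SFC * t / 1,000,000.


Formula: FC (tonnes) = P * SFC * t / 1,000,000
Step 1 — P * SFC * t = 6802.0 * 209.6 * 31 = 44196675.2 g
Step 2 — FC (tonnes) = 44196675.2 / 1,000,000 ≈ 44.197 tonnes (5 s.f.)

44.197 tonnes


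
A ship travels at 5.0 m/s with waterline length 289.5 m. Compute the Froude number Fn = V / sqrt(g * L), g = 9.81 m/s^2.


Formula: Fn = V / sqrt(g * L)
Step 1 — g * L = 9.81 * 289.5 = 2839.995
Step 2 — sqrt(g * L) = sqrt(2839.995) = 53.291603
Step 3 — Fn = 5.0 / 53.291603 ≈ 0.093823 (5 s.f.)

0.093823


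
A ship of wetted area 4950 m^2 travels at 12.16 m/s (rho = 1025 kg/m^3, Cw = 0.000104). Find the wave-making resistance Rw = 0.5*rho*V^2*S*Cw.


Formula: Rw = 0.5 * rho * V^2 * S * Cw
Step 1 — V^2 = 12.16^2 = 147.8656
Step 2 — 0.5 * rho * V^2 = 0.5 * 1025 * 147.8656 = 75781.12
Step 3 — Rw = 75781.12 * 4950 * 0.000104 ≈ 39012 N (5 s.f.)

39012 N


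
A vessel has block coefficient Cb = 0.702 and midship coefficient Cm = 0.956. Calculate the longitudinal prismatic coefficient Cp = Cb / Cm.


Formula: Cp = Cb / Cm
Substituting: Cp = 0.702 / 0.956
Result: Cp ≈ 0.73431 (5 s.f.)

0.73431


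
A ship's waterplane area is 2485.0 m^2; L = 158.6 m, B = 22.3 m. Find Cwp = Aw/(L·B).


Formula: Cwp = Aw / (L * B)
Step 1 — L * B = 158.6 * 22.3 = 3536.78 m^2
Step 2 — Cwp = 2485.0 / 3536.78 ≈ 0.70262 (5 s.f.)

0.70262


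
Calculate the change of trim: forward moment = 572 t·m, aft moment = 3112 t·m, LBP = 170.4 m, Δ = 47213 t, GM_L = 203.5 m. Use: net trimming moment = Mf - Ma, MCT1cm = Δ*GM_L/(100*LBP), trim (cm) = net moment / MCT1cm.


Formula: net trimming moment = Mf - Ma; MCT1cm = Δ*GM_L/(100*LBP); trim = net moment / MCT1cm
Step 1 — net trimming moment = 572 - 3112 = -2540 t·m
Step 2 — MCT1cm = 47213 * 203.5 / (100 * 170.4) = 563.8407 t·m/cm
Step 3 — trim = -2540 / 563.8407 ≈ -4.5048 cm (5 s.f.)

-4.5048 cm


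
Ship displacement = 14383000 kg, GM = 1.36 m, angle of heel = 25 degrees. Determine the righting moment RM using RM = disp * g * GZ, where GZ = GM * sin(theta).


Formula: GZ = GM * sin(theta); RM = disp * g * GZ
Step 1 — GZ = 1.36 * sin(25°) = 1.36 * 0.422618 = 0.57476 m
Step 2 — RM = 14383000 * 9.81 * 0.57476 ≈ 81097000 N·m (5 s.f.)

81097000 N·m


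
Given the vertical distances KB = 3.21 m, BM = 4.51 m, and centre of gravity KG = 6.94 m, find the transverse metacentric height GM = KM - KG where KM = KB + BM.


Formula: GM = KB + BM - KG
Step 1 — KM = KB + BM = 3.21 + 4.51 = 7.72 m
Step 2 — GM = KM - KG = 7.72 - 6.94 = 0.78 m

0.78 m


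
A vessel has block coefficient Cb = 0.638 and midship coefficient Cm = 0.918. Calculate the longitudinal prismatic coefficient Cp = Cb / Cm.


Formula: Cp = Cb / Cm
Substituting: Cp = 0.638 / 0.918
Result: Cp ≈ 0.69499 (5 s.f.)

0.69499


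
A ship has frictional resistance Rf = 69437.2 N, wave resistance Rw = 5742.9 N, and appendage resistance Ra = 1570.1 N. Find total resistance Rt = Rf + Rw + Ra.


Formula: Rt = Rf + Rw + Ra
Substituting: Rt = 69437.2 + 5742.9 + 1570.1
Result: Rt = 76750.2 N

76750.2 N


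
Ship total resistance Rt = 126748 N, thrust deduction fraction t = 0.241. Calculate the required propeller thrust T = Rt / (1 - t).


Formula: T = Rt / (1 - t)
Step 1 — (1 - t) = 1 - 0.241 = 0.759
Step 2 — T = 126748 / 0.759 ≈ 166990 N (5 s.f.)

166990 N


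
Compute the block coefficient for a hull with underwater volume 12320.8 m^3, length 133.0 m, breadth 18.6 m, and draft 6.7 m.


Formula: Cb = V / (L * B * T)
Step 1 — L * B * T = 133.0 * 18.6 * 6.7 = 16574.46 m^3
Step 2 — Cb = 12320.8 / 16574.46 ≈ 0.74336 (5 s.f.)

0.74336


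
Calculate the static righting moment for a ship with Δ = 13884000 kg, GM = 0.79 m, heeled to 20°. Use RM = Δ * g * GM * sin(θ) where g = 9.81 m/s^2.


Formula: GZ = GM * sin(theta); RM = disp * g * GZ
Step 1 — GZ = 0.79 * sin(20°) = 0.79 * 0.34202 = 0.270196 m
Step 2 — RM = 13884000 * 9.81 * 0.270196 ≈ 36801000 N·m (5 s.f.)

36801000 N·m


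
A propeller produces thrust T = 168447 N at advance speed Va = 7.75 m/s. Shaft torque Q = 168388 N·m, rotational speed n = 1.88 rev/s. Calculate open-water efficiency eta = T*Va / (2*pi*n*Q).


Formula: eta = T * Va / (2 * pi * n * Q)
Step 1 — numerator = T * Va = 168447 * 7.75 = 1305464.25
Step 2 — 2 * pi * n = 2 * pi * 1.88 = 11.812388
Step 3 — denominator = 11.812388 * 168388 = 1989064.39
Step 4 — eta = 1305464.25 / 1989064.39 ≈ 0.65632 (5 s.f.)

0.65632


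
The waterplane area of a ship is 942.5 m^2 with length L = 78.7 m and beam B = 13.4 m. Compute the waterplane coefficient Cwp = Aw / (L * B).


Formula: Cwp = Aw / (L * B)
Step 1 — L * B = 78.7 * 13.4 = 1054.58 m^2
Step 2 — Cwp = 942.5 / 1054.58 ≈ 0.89372 (5 s.f.)

0.89372


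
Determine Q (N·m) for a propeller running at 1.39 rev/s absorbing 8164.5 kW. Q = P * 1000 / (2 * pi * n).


Formula: Q = P_W / (2 * pi * n)
Step 1 — P_W = 8164.5 kW * 1000 = 8164500.0 W
Step 2 — 2 * pi * n = 2 * pi * 1.39 = 8.733628
Step 3 — Q = 8164500.0 / 8.733628 ≈ 934830 N·m (5 s.f.)

934830 N·m


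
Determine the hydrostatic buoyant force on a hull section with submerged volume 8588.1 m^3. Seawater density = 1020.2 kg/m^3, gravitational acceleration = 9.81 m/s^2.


Formula: Fb = rho * g * V
Substituting: Fb = 1020.2 * 9.81 * 8588.1
Intermediate: 1020.2 * 9.81 = 10008.162
Result: Fb = 10008.162 * 8588.1 ≈ 85951000 N (5 s.f.)

85951000 N


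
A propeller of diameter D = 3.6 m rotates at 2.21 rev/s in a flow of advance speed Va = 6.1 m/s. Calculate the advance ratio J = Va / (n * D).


Formula: J = Va / (n * D)
Step 1 — n * D = 2.21 * 3.6 = 7.956
Step 2 — J = 6.1 / 7.956 ≈ 0.76672 (5 s.f.)

0.76672


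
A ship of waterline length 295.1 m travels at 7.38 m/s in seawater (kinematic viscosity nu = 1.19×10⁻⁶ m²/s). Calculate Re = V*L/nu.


Formula: Re = V * L / nu
Step 1 — V * L = 7.38 * 295.1 = 2177.838 m^2/s
Step 2 — Re = 2177.838 / 1.19e-6 = 1.83e+09

1.83e+09


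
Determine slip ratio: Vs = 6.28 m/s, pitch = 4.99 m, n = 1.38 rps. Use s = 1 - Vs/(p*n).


Formula: s = 1 - Vs / (p * n)
Step 1 — p * n = 4.99 * 1.38 = 6.8862
Step 2 — Vs / (p*n) = 6.28 / 6.8862 = 0.911969 (6 d.p.)
Step 3 — s = 1 - 0.911969 = 0.088031

0.088031


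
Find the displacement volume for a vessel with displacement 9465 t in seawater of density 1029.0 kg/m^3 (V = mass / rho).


Formula: V = mass / rho
Step 1 — convert tonnes to kg: 9465 t * 1000 = 9465000 kg
Step 2 — V = 9465000 / 1029.0 ≈ 9198.3 m^3 (5 s.f.)

9198.3 m^3


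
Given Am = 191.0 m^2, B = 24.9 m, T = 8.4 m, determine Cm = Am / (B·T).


Formula: Cm = Am / (B * T)
Step 1 — B * T = 24.9 * 8.4 = 209.16 m^2
Step 2 — Cm = 191.0 / 209.16 ≈ 0.91318 (5 s.f.)

0.91318


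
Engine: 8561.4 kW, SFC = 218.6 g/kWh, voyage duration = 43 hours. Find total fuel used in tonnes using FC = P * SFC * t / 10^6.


Formula: FC (tonnes) = P * SFC * t / 1,000,000
Step 1 — P * SFC * t = 8561.4 * 218.6 * 43 = 80475447.72 g
Step 2 — FC (tonnes) = 80475447.72 / 1,000,000 ≈ 80.475 tonnes (5 s.f.)

80.475 tonnes


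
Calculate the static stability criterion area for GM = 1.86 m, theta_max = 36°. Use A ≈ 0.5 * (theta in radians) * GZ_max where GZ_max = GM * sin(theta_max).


Formula: GZ_max = GM * sin(theta); Area = 0.5 * theta_rad * GZ_max
Step 1 — GZ_max = 1.86 * sin(36°) = 1.86 * 0.587785 = 1.09328 m
Step 2 — theta_rad = 36 * pi/180 = 0.628319 rad
Step 3 — Area = 0.5 * 0.628319 * 1.09328 ≈ 0.34346 m·rad (5 s.f.)

0.34346 m·rad


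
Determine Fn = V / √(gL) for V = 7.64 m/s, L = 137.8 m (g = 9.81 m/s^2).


Formula: Fn = V / sqrt(g * L)
Step 1 — g * L = 9.81 * 137.8 = 1351.818
Step 2 — sqrt(g * L) = sqrt(1351.818) = 36.767078
Step 3 — Fn = 7.64 / 36.767078 ≈ 0.20779 (5 s.f.)

0.20779


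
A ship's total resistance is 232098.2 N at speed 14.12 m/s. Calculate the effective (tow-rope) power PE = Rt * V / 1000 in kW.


Formula: PE = Rt * V / 1000 (kW)
Step 1 — PE (W) = 232098.2 * 14.12 = 3277226.584 W
Step 2 — PE (kW) = 3277226.584 / 1000 ≈ 3277.2 kW (5 s.f.)

3277.2 kW


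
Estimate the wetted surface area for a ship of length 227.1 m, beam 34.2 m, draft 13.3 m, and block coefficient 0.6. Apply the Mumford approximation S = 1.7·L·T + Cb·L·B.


Formula: S = 1.7*L*T + V/T with V = Cb*L*B*T, i.e. S = L * (1.7*T + Cb*B)
Step 1 — 1.7*T = 1.7 * 13.3 = 22.61 m
Step 2 — Cb*B = 0.6 * 34.2 = 20.52 m
Step 3 — 1.7*T + Cb*B = 22.61 + 20.52 = 43.13 m
Step 4 — S = 227.1 * 43.13 ≈ 9794.8 m^2 (5 s.f.)

9794.8 m^2


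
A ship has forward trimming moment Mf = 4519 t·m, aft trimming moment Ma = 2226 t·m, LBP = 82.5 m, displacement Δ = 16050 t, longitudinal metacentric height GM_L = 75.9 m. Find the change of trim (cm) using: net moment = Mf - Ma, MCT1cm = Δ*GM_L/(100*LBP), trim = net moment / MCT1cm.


Formula: net trimming moment = Mf - Ma; MCT1cm = Δ*GM_L/(100*LBP); trim = net moment / MCT1cm
Step 1 — net trimming moment = 4519 - 2226 = 2293 t·m
Step 2 — MCT1cm = 16050 * 75.9 / (100 * 82.5) = 147.66 t·m/cm
Step 3 — trim = 2293 / 147.66 ≈ 15.529 cm (5 s.f.)

15.529 cm


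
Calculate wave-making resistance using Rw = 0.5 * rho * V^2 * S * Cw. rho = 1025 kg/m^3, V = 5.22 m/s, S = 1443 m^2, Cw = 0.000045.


Formula: Rw = 0.5 * rho * V^2 * S * Cw
Step 1 — V^2 = 5.22^2 = 27.2484
Step 2 — 0.5 * rho * V^2 = 0.5 * 1025 * 27.2484 = 13964.805
Step 3 — Rw = 13964.805 * 1443 * 0.000045 ≈ 906.80 N (5 s.f.)

906.80 N


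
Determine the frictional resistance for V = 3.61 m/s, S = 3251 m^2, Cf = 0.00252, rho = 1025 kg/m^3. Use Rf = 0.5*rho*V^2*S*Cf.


Formula: Rf = 0.5 * rho * V^2 * S * Cf
Step 1 — V^2 = 3.61^2 = 13.0321
Step 2 — 0.5 * rho * V^2 = 0.5 * 1025 * 13.0321 = 6678.95125
Step 3 — Rf = 6678.95125 * 3251 * 0.00252 ≈ 54717 N (5 s.f.)

54717 N


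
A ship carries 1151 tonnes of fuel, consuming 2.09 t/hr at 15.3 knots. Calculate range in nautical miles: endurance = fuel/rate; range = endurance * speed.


Formula: endurance = fuel / rate; range = endurance * speed
Step 1 — endurance = 1151 / 2.09 = 550.7177 hours
Step 2 — range = 550.7177 * 15.3 ≈ 8426.0 nautical miles (5 s.f.)

8426.0 NM


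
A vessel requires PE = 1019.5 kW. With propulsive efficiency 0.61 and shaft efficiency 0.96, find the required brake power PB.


Formula: PB = PE / (eta_D * eta_S)
Step 1 — combined efficiency = eta_D * eta_S = 0.61 * 0.96 = 0.5856
Step 2 — PB = 1019.5 / 0.5856 ≈ 1740.9 kW (5 s.f.)

1740.9 kW


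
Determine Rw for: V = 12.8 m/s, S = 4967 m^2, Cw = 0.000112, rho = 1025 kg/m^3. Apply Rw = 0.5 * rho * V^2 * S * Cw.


Formula: Rw = 0.5 * rho * V^2 * S * Cw
Step 1 — V^2 = 12.8^2 = 163.84
Step 2 — 0.5 * rho * V^2 = 0.5 * 1025 * 163.84 = 83968.0
Step 3 — Rw = 83968.0 * 4967 * 0.000112 ≈ 46712 N (5 s.f.)

46712 N


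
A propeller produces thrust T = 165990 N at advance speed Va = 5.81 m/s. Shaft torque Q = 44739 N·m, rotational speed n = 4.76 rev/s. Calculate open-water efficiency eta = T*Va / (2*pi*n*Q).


Formula: eta = T * Va / (2 * pi * n * Q)
Step 1 — numerator = T * Va = 165990 * 5.81 = 964401.9
Step 2 — 2 * pi * n = 2 * pi * 4.76 = 29.907962
Step 3 — denominator = 29.907962 * 44739 = 1338052.31
Step 4 — eta = 964401.9 / 1338052.31 ≈ 0.72075 (5 s.f.)

0.72075


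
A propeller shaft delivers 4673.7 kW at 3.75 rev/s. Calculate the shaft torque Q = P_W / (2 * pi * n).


Formula: Q = P_W / (2 * pi * n)
Step 1 — P_W = 4673.7 kW * 1000 = 4673700.0 W
Step 2 — 2 * pi * n = 2 * pi * 3.75 = 23.561945
Step 3 — Q = 4673700.0 / 23.561945 ≈ 198360 N·m (5 s.f.)

198360 N·m


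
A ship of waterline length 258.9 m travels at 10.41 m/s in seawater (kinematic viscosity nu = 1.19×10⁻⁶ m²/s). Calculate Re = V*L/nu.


Formula: Re = V * L / nu
Step 1 — V * L = 10.41 * 258.9 = 2695.149 m^2/s
Step 2 — Re = 2695.149 / 1.19e-6 = 2.26e+09

2.26e+09


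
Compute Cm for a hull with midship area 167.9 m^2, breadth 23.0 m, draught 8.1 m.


Formula: Cm = Am / (B * T)
Step 1 — B * T = 23.0 * 8.1 = 186.3 m^2
Step 2 — Cm = 167.9 / 186.3 ≈ 0.90123 (5 s.f.)

0.90123


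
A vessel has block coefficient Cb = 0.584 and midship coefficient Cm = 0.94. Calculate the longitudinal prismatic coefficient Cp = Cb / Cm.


Formula: Cp = Cb / Cm
Substituting: Cp = 0.584 / 0.94
Result: Cp ≈ 0.62128 (5 s.f.)

0.62128


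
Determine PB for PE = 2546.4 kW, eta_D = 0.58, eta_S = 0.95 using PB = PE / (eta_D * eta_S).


Formula: PB = PE / (eta_D * eta_S)
Step 1 — combined efficiency = eta_D * eta_S = 0.58 * 0.95 = 0.551
Step 2 — PB = 2546.4 / 0.551 ≈ 4621.4 kW (5 s.f.)

4621.4 kW


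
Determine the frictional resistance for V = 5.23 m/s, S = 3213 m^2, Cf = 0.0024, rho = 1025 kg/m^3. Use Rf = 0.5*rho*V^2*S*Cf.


Formula: Rf = 0.5 * rho * V^2 * S * Cf
Step 1 — V^2 = 5.23^2 = 27.3529
Step 2 — 0.5 * rho * V^2 = 0.5 * 1025 * 27.3529 = 14018.36125
Step 3 — Rf = 14018.36125 * 3213 * 0.0024 ≈ 108100 N (5 s.f.)

108100 N
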